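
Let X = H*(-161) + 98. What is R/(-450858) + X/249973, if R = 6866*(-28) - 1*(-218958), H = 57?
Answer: -5385059306/56351163417 ≈ -0.095562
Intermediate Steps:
R = 26710 (R = -192248 + 218958 = 26710)
X = -9079 (X = 57*(-161) + 98 = -9177 + 98 = -9079)
R/(-450858) + X/249973 = 26710/(-450858) - 9079/249973 = 26710*(-1/450858) - 9079*1/249973 = -13355/225429 - 9079/249973 = -5385059306/56351163417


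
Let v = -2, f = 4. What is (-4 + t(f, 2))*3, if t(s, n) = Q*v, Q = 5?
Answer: -42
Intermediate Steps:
t(s, n) = -10 (t(s, n) = 5*(-2) = -10)
(-4 + t(f, 2))*3 = (-4 - 10)*3 = -14*3 = -42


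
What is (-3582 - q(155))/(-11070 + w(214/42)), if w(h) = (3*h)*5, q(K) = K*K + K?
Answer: 194334/76955 ≈ 2.5253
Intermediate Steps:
q(K) = K + K² (q(K) = K² + K = K + K²)
w(h) = 15*h
(-3582 - q(155))/(-11070 + w(214/42)) = (-3582 - 155*(1 + 155))/(-11070 + 15*(214/42)) = (-3582 - 155*156)/(-11070 + 15*(214*(1/42))) = (-3582 - 1*24180)/(-11070 + 15*(107/21)) = (-3582 - 24180)/(-11070 + 535/7) = -27762/(-76955/7) = -27762*(-7/76955) = 194334/76955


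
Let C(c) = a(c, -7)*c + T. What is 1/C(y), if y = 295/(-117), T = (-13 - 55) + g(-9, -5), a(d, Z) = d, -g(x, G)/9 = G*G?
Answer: -13689/3923852 ≈ -0.0034887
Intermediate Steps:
g(x, G) = -9*G**2 (g(x, G) = -9*G*G = -9*G**2)
T = -293 (T = (-13 - 55) - 9*(-5)**2 = -68 - 9*25 = -68 - 225 = -293)
y = -295/117 (y = 295*(-1/117) = -295/117 ≈ -2.5214)
C(c) = -293 + c**2 (C(c) = c*c - 293 = c**2 - 293 = -293 + c**2)
1/C(y) = 1/(-293 + (-295/117)**2) = 1/(-293 + 87025/13689) = 1/(-3923852/13689) = -13689/3923852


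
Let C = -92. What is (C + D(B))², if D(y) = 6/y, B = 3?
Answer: 8100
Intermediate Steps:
(C + D(B))² = (-92 + 6/3)² = (-92 + 6*(⅓))² = (-92 + 2)² = (-90)² = 8100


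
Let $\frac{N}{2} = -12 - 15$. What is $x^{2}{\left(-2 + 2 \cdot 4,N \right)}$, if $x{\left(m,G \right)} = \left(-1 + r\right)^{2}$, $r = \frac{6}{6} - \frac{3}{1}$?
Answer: $81$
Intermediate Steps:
$N = -54$ ($N = 2 \left(-12 - 15\right) = 2 \left(-27\right) = -54$)
$r = -2$ ($r = 6 \cdot \frac{1}{6} - 3 = 1 - 3 = -2$)
$x{\left(m,G \right)} = 9$ ($x{\left(m,G \right)} = \left(-1 - 2\right)^{2} = \left(-3\right)^{2} = 9$)
$x^{2}{\left(-2 + 2 \cdot 4,N \right)} = 9^{2} = 81$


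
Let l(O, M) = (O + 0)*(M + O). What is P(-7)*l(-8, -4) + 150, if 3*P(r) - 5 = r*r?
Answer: 1878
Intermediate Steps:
P(r) = 5/3 + r²/3 (P(r) = 5/3 + (r*r)/3 = 5/3 + r²/3)
l(O, M) = O*(M + O)
P(-7)*l(-8, -4) + 150 = (5/3 + (⅓)*(-7)²)*(-8*(-4 - 8)) + 150 = (5/3 + (⅓)*49)*(-8*(-12)) + 150 = (5/3 + 49/3)*96 + 150 = 18*96 + 150 = 1728 + 150 = 1878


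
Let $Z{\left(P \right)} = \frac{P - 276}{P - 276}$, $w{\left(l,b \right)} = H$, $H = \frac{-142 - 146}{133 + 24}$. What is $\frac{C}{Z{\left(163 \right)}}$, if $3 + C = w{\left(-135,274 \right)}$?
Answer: $- \frac{759}{157} \approx -4.8344$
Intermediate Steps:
$H = - \frac{288}{157} \approx -1.8344$
$w{\left(l,b \right)} = - \frac{288}{157}$
$Z{\left(P \right)} = 1$ ($Z{\left(P \right)} = \frac{-276 + P}{-276 + P} = 1$)
$C = - \frac{759}{157}$ ($C = -3 - \frac{288}{157} = - \frac{759}{157} \approx -4.8344$)
$\frac{C}{Z{\left(163 \right)}} = - \frac{759}{157 \cdot 1} = \left(- \frac{759}{157}\right) 1 = - \frac{759}{157}$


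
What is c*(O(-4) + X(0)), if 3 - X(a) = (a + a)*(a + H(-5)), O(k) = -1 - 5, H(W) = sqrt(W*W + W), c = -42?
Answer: 126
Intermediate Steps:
H(W) = sqrt(W + W**2) (H(W) = sqrt(W**2 + W) = sqrt(W + W**2))
O(k) = -6
X(a) = 3 - 2*a*(a + 2*sqrt(5)) (X(a) = 3 - (a + a)*(a + sqrt(-5*(1 - 5))) = 3 - 2*a*(a + sqrt(-5*(-4))) = 3 - 2*a*(a + sqrt(20)) = 3 - 2*a*(a + 2*sqrt(5)))
c*(O(-4) + X(0)) = -42*(-6 + (3 - 2*0**2 - 4*0*sqrt(5))) = -42*(-6 + (3 - 2*0 + 0)) = -42*(-6 + (3 + 0 + 0)) = -42*(-6 + 3) = -42*(-3) = 126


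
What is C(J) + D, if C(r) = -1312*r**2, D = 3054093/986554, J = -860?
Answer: -957307800926707/986554 ≈ -9.7035e+8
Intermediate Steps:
D = 3054093/986554 (D = 3054093*(1/986554) = 3054093/986554 ≈ 3.0957)
C(J) + D = -1312*(-860)**2 + 3054093/986554 = -1312*739600 + 3054093/986554 = -970355200 + 3054093/986554 = -957307800926707/986554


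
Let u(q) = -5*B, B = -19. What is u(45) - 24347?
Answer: -24252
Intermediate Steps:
u(q) = 95 (u(q) = -5*(-19) = 95)
u(45) - 24347 = 95 - 24347 = -24252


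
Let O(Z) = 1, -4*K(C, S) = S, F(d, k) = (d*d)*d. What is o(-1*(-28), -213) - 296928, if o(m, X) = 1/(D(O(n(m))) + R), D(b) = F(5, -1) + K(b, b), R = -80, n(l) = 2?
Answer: -53150108/179 ≈ -2.9693e+5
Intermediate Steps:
F(d, k) = d³ (F(d, k) = d²*d = d³)
K(C, S) = -S/4
D(b) = 125 - b/4 (D(b) = 5³ - b/4 = 125 - b/4)
o(m, X) = 4/179 (o(m, X) = 1/((125 - ¼*1) - 80) = 1/((125 - ¼) - 80) = 1/(499/4 - 80) = 1/(179/4) = 4/179)
o(-1*(-28), -213) - 296928 = 4/179 - 296928 = -53150108/179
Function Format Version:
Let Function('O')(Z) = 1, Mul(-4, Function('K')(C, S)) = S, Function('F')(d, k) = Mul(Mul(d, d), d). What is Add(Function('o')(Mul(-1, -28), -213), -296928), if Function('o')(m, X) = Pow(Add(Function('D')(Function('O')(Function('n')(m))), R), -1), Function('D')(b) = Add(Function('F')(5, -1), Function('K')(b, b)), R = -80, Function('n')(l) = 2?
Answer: Rational(-53150108, 179) ≈ -2.9693e+5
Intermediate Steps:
Function('F')(d, k) = Pow(d, 3) (Function('F')(d, k) = Mul(Pow(d, 2), d) = Pow(d, 3))
Function('K')(C, S) = Mul(Rational(-1, 4), S)
Function('D')(b) = Add(125, Mul(Rational(-1, 4), b)) (Function('D')(b) = Add(Pow(5, 3), Mul(Rational(-1, 4), b)) = Add(125, Mul(Rational(-1, 4), b)))
Function('o')(m, X) = Rational(4, 179) (Function('o')(m, X) = Pow(Add(Add(125, Mul(Rational(-1, 4), 1)), -80), -1) = Pow(Add(Add(125, Rational(-1, 4)), -80), -1) = Pow(Add(Rational(499, 4), -80), -1) = Pow(Rational(179, 4), -1) = Rational(4, 179))
Add(Function('o')(Mul(-1, -28), -213), -296928) = Add(Rational(4, 179), -296928) = Rational(-53150108, 179)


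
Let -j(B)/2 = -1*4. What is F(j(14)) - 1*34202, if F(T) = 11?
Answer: -34191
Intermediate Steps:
j(B) = 8 (j(B) = -(-2)*4 = -2*(-4) = 8)
F(j(14)) - 1*34202 = 11 - 1*34202 = 11 - 34202 = -34191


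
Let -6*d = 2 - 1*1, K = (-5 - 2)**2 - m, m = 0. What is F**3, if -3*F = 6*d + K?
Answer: -4096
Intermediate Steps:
K = 49 (K = (-5 - 2)**2 - 1*0 = (-7)**2 + 0 = 49 + 0 = 49)
d = -1/6 (d = -(2 - 1*1)/6 = -(2 - 1)/6 = -1/6*1 = -1/6 ≈ -0.16667)
F = -16 (F = -(6*(-1/6) + 49)/3 = -(-1 + 49)/3 = -1/3*48 = -16)
F**3 = (-16)**3 = -4096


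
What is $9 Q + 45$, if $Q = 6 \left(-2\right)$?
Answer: $-63$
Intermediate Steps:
$Q = -12$
$9 Q + 45 = 9 \left(-12\right) + 45 = -108 + 45 = -63$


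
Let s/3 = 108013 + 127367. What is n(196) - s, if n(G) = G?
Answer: -705944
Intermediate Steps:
s = 706140 (s = 3*(108013 + 127367) = 3*235380 = 706140)
n(196) - s = 196 - 1*706140 = 196 - 706140 = -705944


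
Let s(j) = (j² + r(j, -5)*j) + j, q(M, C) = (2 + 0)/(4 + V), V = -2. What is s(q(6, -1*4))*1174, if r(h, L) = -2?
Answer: 0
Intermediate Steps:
q(M, C) = 1 (q(M, C) = (2 + 0)/(4 - 2) = 2/2 = 2*(½) = 1)
s(j) = j² - j (s(j) = (j² - 2*j) + j = j² - j)
s(q(6, -1*4))*1174 = (1*(-1 + 1))*1174 = (1*0)*1174 = 0*1174 = 0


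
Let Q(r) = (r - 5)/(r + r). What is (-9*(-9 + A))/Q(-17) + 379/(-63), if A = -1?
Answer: 92221/693 ≈ 133.07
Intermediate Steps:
Q(r) = (-5 + r)/(2*r) (Q(r) = (-5 + r)/((2*r)) = (-5 + r)*(1/(2*r)) = (-5 + r)/(2*r))
(-9*(-9 + A))/Q(-17) + 379/(-63) = (-9*(-9 - 1))/(((½)*(-5 - 17)/(-17))) + 379/(-63) = (-9*(-10))/(((½)*(-1/17)*(-22))) + 379*(-1/63) = 90/(11/17) - 379/63 = 90*(17/11) - 379/63 = 1530/11 - 379/63 = 92221/693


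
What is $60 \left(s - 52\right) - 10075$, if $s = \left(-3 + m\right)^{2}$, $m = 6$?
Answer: $-12655$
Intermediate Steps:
$s = 9$ ($s = \left(-3 + 6\right)^{2} = 3^{2} = 9$)
$60 \left(s - 52\right) - 10075 = 60 \left(9 - 52\right) - 10075 = 60 \left(-43\right) - 10075 = -2580 - 10075 = -12655$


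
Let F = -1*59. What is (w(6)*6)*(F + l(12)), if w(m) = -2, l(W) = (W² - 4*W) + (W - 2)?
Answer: -564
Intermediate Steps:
l(W) = -2 + W² - 3*W (l(W) = (W² - 4*W) + (-2 + W) = -2 + W² - 3*W)
F = -59
(w(6)*6)*(F + l(12)) = (-2*6)*(-59 + (-2 + 12² - 3*12)) = -12*(-59 + (-2 + 144 - 36)) = -12*(-59 + 106) = -12*47 = -564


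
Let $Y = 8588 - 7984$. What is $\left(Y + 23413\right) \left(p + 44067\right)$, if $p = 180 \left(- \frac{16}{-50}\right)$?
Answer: $\frac{5298702591}{5} \approx 1.0597 \cdot 10^{9}$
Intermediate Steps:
$p = \frac{288}{5}$ ($p = 180 \left(\left(-16\right) \left(- \frac{1}{50}\right)\right) = 180 \cdot \frac{8}{25} = \frac{288}{5} \approx 57.6$)
$Y = 604$
$\left(Y + 23413\right) \left(p + 44067\right) = \left(604 + 23413\right) \left(\frac{288}{5} + 44067\right) = 24017 \cdot \frac{220623}{5} = \frac{5298702591}{5}$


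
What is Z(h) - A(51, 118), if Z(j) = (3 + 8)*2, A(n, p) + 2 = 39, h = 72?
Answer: -15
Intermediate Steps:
A(n, p) = 37 (A(n, p) = -2 + 39 = 37)
Z(j) = 22 (Z(j) = 11*2 = 22)
Z(h) - A(51, 118) = 22 - 1*37 = 22 - 37 = -15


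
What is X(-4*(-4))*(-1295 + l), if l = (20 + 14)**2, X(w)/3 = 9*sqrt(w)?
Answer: -15012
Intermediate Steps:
X(w) = 27*sqrt(w) (X(w) = 3*(9*sqrt(w)) = 27*sqrt(w))
l = 1156 (l = 34**2 = 1156)
X(-4*(-4))*(-1295 + l) = (27*sqrt(-4*(-4)))*(-1295 + 1156) = (27*sqrt(16))*(-139) = (27*4)*(-139) = 108*(-139) = -15012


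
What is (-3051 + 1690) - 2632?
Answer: -3993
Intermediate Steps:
(-3051 + 1690) - 2632 = -1361 - 2632 = -3993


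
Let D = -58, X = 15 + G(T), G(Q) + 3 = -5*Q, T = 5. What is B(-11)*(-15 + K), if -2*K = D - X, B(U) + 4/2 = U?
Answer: -195/2 ≈ -97.500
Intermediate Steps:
G(Q) = -3 - 5*Q
B(U) = -2 + U
X = -13 (X = 15 + (-3 - 5*5) = 15 + (-3 - 25) = 15 - 28 = -13)
K = 45/2 (K = -(-58 - 1*(-13))/2 = -(-58 + 13)/2 = -½*(-45) = 45/2 ≈ 22.500)
B(-11)*(-15 + K) = (-2 - 11)*(-15 + 45/2) = -13*15/2 = -195/2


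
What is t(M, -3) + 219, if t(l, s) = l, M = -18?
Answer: 201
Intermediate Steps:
t(M, -3) + 219 = -18 + 219 = 201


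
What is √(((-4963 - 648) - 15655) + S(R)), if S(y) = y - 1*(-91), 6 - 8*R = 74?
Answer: I*√84734/2 ≈ 145.55*I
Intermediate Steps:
R = -17/2 (R = ¾ - ⅛*74 = ¾ - 37/4 = -17/2 ≈ -8.5000)
S(y) = 91 + y (S(y) = y + 91 = 91 + y)
√(((-4963 - 648) - 15655) + S(R)) = √(((-4963 - 648) - 15655) + (91 - 17/2)) = √((-5611 - 15655) + 165/2) = √(-21266 + 165/2) = √(-42367/2) = I*√84734/2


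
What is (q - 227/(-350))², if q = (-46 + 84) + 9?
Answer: 278122329/122500 ≈ 2270.4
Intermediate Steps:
q = 47 (q = 38 + 9 = 47)
(q - 227/(-350))² = (47 - 227/(-350))² = (47 - 227*(-1/350))² = (47 + 227/350)² = (16677/350)² = 278122329/122500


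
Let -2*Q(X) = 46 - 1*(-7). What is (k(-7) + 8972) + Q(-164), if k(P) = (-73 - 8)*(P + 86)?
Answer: 5093/2 ≈ 2546.5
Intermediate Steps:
Q(X) = -53/2 (Q(X) = -(46 - 1*(-7))/2 = -(46 + 7)/2 = -½*53 = -53/2)
k(P) = -6966 - 81*P (k(P) = -81*(86 + P) = -6966 - 81*P)
(k(-7) + 8972) + Q(-164) = ((-6966 - 81*(-7)) + 8972) - 53/2 = ((-6966 + 567) + 8972) - 53/2 = (-6399 + 8972) - 53/2 = 2573 - 53/2 = 5093/2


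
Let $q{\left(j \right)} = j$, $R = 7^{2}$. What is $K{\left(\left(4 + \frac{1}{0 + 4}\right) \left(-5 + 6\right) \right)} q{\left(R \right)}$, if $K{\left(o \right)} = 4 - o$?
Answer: $- \frac{49}{4} \approx -12.25$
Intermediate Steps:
$R = 49$
$K{\left(\left(4 + \frac{1}{0 + 4}\right) \left(-5 + 6\right) \right)} q{\left(R \right)} = \left(4 - \left(4 + \frac{1}{0 + 4}\right) \left(-5 + 6\right)\right) 49 = \left(4 - \left(4 + \frac{1}{4}\right) 1\right) 49 = \left(4 - \frac{17}{4} \cdot 1\right) 49 = \left(4 - \frac{17}{4}\right) 49 = \left(- \frac{1}{4}\right) 49 = - \frac{49}{4}$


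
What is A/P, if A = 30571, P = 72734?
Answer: 30571/72734 ≈ 0.42031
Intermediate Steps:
A/P = 30571/72734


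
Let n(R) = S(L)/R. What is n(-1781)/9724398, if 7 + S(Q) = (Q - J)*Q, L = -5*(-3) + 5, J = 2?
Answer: -353/17319152838 ≈ -2.0382e-8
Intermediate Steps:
L = 20 (L = 15 + 5 = 20)
S(Q) = -7 + Q*(-2 + Q) (S(Q) = -7 + (Q - 1*2)*Q = -7 + (Q - 2)*Q = -7 + (-2 + Q)*Q = -7 + Q*(-2 + Q))
n(R) = 353/R (n(R) = (-7 + 20² - 2*20)/R = (-7 + 400 - 40)/R = 353/R)
n(-1781)/9724398 = (353/(-1781))/9724398 = (353*(-1/1781))*(1/9724398) = -353/1781*1/9724398 = -353/17319152838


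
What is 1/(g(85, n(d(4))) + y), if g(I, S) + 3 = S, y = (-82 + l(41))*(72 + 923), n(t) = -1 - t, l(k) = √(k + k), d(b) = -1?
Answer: -81593/6576235599 - 995*√82/6576235599 ≈ -1.3777e-5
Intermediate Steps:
l(k) = √2*√k (l(k) = √(2*k) = √2*√k)
y = -81590 + 995*√82 (y = (-82 + √2*√41)*(72 + 923) = (-82 + √82)*995 = -81590 + 995*√82 ≈ -72580.)
g(I, S) = -3 + S
1/(g(85, n(d(4))) + y) = 1/((-3 + (-1 - 1*(-1))) + (-81590 + 995*√82)) = 1/((-3 + (-1 + 1)) + (-81590 + 995*√82)) = 1/((-3 + 0) + (-81590 + 995*√82)) = 1/(-3 + (-81590 + 995*√82)) = 1/(-81593 + 995*√82)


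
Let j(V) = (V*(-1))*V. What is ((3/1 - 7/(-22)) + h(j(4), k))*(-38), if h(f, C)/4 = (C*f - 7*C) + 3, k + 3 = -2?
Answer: -198683/11 ≈ -18062.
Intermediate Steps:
k = -5 (k = -3 - 2 = -5)
j(V) = -V**2 (j(V) = (-V)*V = -V**2)
h(f, C) = 12 - 28*C + 4*C*f (h(f, C) = 4*((C*f - 7*C) + 3) = 4*((-7*C + C*f) + 3) = 4*(3 - 7*C + C*f) = 12 - 28*C + 4*C*f)
((3/1 - 7/(-22)) + h(j(4), k))*(-38) = ((3/1 - 7/(-22)) + (12 - 28*(-5) + 4*(-5)*(-1*4**2)))*(-38) = ((3*1 - 7*(-1/22)) + (12 + 140 + 4*(-5)*(-1*16)))*(-38) = ((3 + 7/22) + (12 + 140 + 4*(-5)*(-16)))*(-38) = (73/22 + (12 + 140 + 320))*(-38) = (73/22 + 472)*(-38) = (10457/22)*(-38) = -198683/11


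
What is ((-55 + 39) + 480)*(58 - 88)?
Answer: -13920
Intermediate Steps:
((-55 + 39) + 480)*(58 - 88) = (-16 + 480)*(-30) = 464*(-30) = -13920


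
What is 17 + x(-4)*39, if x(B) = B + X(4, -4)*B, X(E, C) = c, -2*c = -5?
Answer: -529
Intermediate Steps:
c = 5/2 (c = -1/2*(-5) = 5/2 ≈ 2.5000)
X(E, C) = 5/2
x(B) = 7*B/2 (x(B) = B + 5*B/2 = 7*B/2)
17 + x(-4)*39 = 17 + ((7/2)*(-4))*39 = 17 - 14*39 = 17 - 546 = -529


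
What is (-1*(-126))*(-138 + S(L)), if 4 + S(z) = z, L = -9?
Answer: -19026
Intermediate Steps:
S(z) = -4 + z
(-1*(-126))*(-138 + S(L)) = (-1*(-126))*(-138 + (-4 - 9)) = 126*(-138 - 13) = 126*(-151) = -19026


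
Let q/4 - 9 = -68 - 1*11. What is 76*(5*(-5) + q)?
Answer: -23180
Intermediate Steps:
q = -280 (q = 36 + 4*(-68 - 1*11) = 36 + 4*(-68 - 11) = 36 + 4*(-79) = 36 - 316 = -280)
76*(5*(-5) + q) = 76*(5*(-5) - 280) = 76*(-25 - 280) = 76*(-305) = -23180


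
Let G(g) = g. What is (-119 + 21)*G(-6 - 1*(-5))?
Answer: 98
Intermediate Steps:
(-119 + 21)*G(-6 - 1*(-5)) = (-119 + 21)*(-6 - 1*(-5)) = -98*(-6 + 5) = -98*(-1) = 98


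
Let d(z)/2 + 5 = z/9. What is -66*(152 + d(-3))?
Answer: -9328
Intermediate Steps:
d(z) = -10 + 2*z/9 (d(z) = -10 + 2*(z/9) = -10 + 2*z/9)
-66*(152 + d(-3)) = -66*(152 + (-10 + (2/9)*(-3))) = -66*(152 + (-10 - ⅔)) = -66*(152 - 32/3) = -66*424/3 = -9328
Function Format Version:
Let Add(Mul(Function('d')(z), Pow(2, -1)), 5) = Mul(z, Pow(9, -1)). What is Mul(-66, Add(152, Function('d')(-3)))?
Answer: -9328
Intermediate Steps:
Function('d')(z) = Add(-10, Mul(Rational(2, 9), z)) (Function('d')(z) = Add(-10, Mul(2, Mul(z, Pow(9, -1)))) = Add(-10, Mul(2, Mul(z, Rational(1, 9)))) = Add(-10, Mul(2, Mul(Rational(1, 9), z))) = Add(-10, Mul(Rational(2, 9), z)))
Mul(-66, Add(152, Function('d')(-3))) = Mul(-66, Add(152, Add(-10, Mul(Rational(2, 9), -3)))) = Mul(-66, Add(152, Add(-10, Rational(-2, 3)))) = Mul(-66, Add(152, Rational(-32, 3))) = Mul(-66, Rational(424, 3)) = -9328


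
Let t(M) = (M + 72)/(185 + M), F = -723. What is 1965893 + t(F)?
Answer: 1057651085/538 ≈ 1.9659e+6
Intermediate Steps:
t(M) = (72 + M)/(185 + M)
1965893 + t(F) = 1965893 + (72 - 723)/(185 - 723) = 1965893 - 651/(-538) = 1965893 - 1/538*(-651) = 1965893 + 651/538 = 1057651085/538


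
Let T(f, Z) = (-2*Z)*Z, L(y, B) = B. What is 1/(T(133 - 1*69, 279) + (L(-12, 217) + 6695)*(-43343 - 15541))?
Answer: -1/407161890 ≈ -2.4560e-9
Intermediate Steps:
T(f, Z) = -2*Z**2
1/(T(133 - 1*69, 279) + (L(-12, 217) + 6695)*(-43343 - 15541)) = 1/(-2*279**2 + (217 + 6695)*(-43343 - 15541)) = 1/(-2*77841 + 6912*(-58884)) = 1/(-155682 - 407006208) = 1/(-407161890) = -1/407161890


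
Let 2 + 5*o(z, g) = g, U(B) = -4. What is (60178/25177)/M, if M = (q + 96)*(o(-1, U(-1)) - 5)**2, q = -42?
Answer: 752225/653267619 ≈ 0.0011515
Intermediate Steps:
o(z, g) = -2/5 + g/5
M = 51894/25 (M = (-42 + 96)*((-2/5 + (1/5)*(-4)) - 5)**2 = 54*((-2/5 - 4/5) - 5)**2 = 54*(-6/5 - 5)**2 = 54*(-31/5)**2 = 54*(961/25) = 51894/25 ≈ 2075.8)
(60178/25177)/M = (60178/25177)/(51894/25) = (60178*(1/25177))*(25/51894) = (60178/25177)*(25/51894) = 752225/653267619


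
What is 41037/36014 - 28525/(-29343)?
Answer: 2231448041/1056758802 ≈ 2.1116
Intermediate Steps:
41037/36014 - 28525/(-29343) = 41037*(1/36014) - 28525*(-1/29343) = 41037/36014 + 28525/29343 = 2231448041/1056758802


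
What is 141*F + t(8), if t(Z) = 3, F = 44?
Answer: 6207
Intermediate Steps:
141*F + t(8) = 141*44 + 3 = 6204 + 3 = 6207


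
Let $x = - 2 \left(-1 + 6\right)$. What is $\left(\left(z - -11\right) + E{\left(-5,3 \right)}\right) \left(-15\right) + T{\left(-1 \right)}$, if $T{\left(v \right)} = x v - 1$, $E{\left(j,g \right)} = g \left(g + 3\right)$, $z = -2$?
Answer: $-396$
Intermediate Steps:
$x = -10$ ($x = \left(-2\right) 5 = -10$)
$E{\left(j,g \right)} = g \left(3 + g\right)$
$T{\left(v \right)} = -1 - 10 v$ ($T{\left(v \right)} = - 10 v - 1 = -1 - 10 v$)
$\left(\left(z - -11\right) + E{\left(-5,3 \right)}\right) \left(-15\right) + T{\left(-1 \right)} = \left(\left(-2 - -11\right) + 3 \left(3 + 3\right)\right) \left(-15\right) - -9 = \left(\left(-2 + 11\right) + 3 \cdot 6\right) \left(-15\right) + \left(-1 + 10\right) = \left(9 + 18\right) \left(-15\right) + 9 = 27 \left(-15\right) + 9 = -405 + 9 = -396$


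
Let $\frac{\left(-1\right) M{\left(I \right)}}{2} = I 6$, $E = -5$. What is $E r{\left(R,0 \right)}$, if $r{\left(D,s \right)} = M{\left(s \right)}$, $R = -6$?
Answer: $0$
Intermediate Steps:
$M{\left(I \right)} = - 12 I$ ($M{\left(I \right)} = - 2 I 6 = - 2 \cdot 6 I = - 12 I$)
$r{\left(D,s \right)} = - 12 s$
$E r{\left(R,0 \right)} = - 5 \left(\left(-12\right) 0\right) = \left(-5\right) 0 = 0$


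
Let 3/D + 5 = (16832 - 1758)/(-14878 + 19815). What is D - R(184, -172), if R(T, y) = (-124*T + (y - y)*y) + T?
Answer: 217501341/9611 ≈ 22630.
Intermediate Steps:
D = -14811/9611 (D = 3/(-5 + (16832 - 1758)/(-14878 + 19815)) = 3/(-5 + 15074/4937) = 3/(-9611/4937) = 3*(-4937/9611) = -14811/9611 ≈ -1.5410)
R(T, y) = -123*T (R(T, y) = (-124*T + 0*y) + T = (-124*T + 0) + T = -124*T + T = -123*T)
D - R(184, -172) = -14811/9611 - (-123)*184 = -14811/9611 - 1*(-22632) = -14811/9611 + 22632 = 217501341/9611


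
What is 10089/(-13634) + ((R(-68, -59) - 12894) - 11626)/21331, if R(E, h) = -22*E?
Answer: -529117675/290826854 ≈ -1.8194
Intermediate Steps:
10089/(-13634) + ((R(-68, -59) - 12894) - 11626)/21331 = 10089/(-13634) + ((-22*(-68) - 12894) - 11626)/21331 = 10089*(-1/13634) + ((1496 - 12894) - 11626)*(1/21331) = -10089/13634 + (-11398 - 11626)*(1/21331) = -10089/13634 - 23024*1/21331 = -10089/13634 - 23024/21331 = -529117675/290826854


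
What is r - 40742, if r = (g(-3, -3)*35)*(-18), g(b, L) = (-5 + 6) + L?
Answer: -39482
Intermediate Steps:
g(b, L) = 1 + L
r = 1260 (r = ((1 - 3)*35)*(-18) = -2*35*(-18) = -70*(-18) = 1260)
r - 40742 = 1260 - 40742 = -39482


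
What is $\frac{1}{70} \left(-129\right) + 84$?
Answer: $\frac{5751}{70} \approx 82.157$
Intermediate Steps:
$\frac{1}{70} \left(-129\right) + 84 = - \frac{129}{70} + 84 = \frac{5751}{70}$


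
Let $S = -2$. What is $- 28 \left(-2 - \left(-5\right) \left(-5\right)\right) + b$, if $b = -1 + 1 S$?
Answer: $753$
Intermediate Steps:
$b = -3$ ($b = -1 + 1 \left(-2\right) = -1 - 2 = -3$)
$- 28 \left(-2 - \left(-5\right) \left(-5\right)\right) + b = - 28 \left(-2 - \left(-5\right) \left(-5\right)\right) - 3 = - 28 \left(-2 - 25\right) - 3 = \left(-28\right) \left(-27\right) - 3 = 756 - 3 = 753$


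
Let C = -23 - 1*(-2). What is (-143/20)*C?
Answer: 3003/20 ≈ 150.15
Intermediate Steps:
C = -21 (C = -23 + 2 = -21)
(-143/20)*C = -143/20*(-21) = 3003/20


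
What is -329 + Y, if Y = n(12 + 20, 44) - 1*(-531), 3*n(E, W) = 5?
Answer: 611/3 ≈ 203.67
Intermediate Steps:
n(E, W) = 5/3 (n(E, W) = (⅓)*5 = 5/3)
Y = 1598/3 (Y = 5/3 - 1*(-531) = 5/3 + 531 = 1598/3 ≈ 532.67)
-329 + Y = -329 + 1598/3 = 611/3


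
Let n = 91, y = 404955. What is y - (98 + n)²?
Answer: 369234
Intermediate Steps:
y - (98 + n)² = 404955 - (98 + 91)² = 404955 - 1*189² = 404955 - 1*35721 = 404955 - 35721 = 369234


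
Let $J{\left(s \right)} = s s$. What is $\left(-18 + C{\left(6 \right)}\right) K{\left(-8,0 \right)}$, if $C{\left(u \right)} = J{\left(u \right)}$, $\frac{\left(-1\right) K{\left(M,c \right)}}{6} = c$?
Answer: $0$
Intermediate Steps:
$K{\left(M,c \right)} = - 6 c$
$J{\left(s \right)} = s^{2}$
$C{\left(u \right)} = u^{2}$
$\left(-18 + C{\left(6 \right)}\right) K{\left(-8,0 \right)} = \left(-18 + 6^{2}\right) \left(\left(-6\right) 0\right) = \left(-18 + 36\right) 0 = 18 \cdot 0 = 0$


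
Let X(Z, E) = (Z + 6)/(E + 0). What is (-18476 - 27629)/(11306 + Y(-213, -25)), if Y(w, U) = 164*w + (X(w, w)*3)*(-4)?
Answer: 3273455/1678274 ≈ 1.9505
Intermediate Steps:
X(Z, E) = (6 + Z)/E
Y(w, U) = 164*w - 12*(6 + w)/w (Y(w, U) = 164*w + (((6 + w)/w)*3)*(-4) = 164*w + (3*(6 + w)/w)*(-4) = 164*w - 12*(6 + w)/w)
(-18476 - 27629)/(11306 + Y(-213, -25)) = (-18476 - 27629)/(11306 + (-12 - 72/(-213) + 164*(-213))) = -46105/(11306 + (-12 - 72*(-1/213) - 34932)) = -46105/(11306 + (-12 + 24/71 - 34932)) = -46105/(11306 - 2481000/71) = -46105/(-1678274/71) = -46105*(-71/1678274) = 3273455/1678274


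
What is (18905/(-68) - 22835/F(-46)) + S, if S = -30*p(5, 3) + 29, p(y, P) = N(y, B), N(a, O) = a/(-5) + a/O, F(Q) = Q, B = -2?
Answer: 551151/1564 ≈ 352.40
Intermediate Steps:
N(a, O) = -a/5 + a/O (N(a, O) = a*(-⅕) + a/O = -a/5 + a/O)
p(y, P) = -7*y/10 (p(y, P) = -y/5 + y/(-2) = -y/5 + y*(-½) = -y/5 - y/2 = -7*y/10)
S = 134 (S = -(-21)*5 + 29 = -30*(-7/2) + 29 = 105 + 29 = 134)
(18905/(-68) - 22835/F(-46)) + S = (18905/(-68) - 22835/(-46)) + 134 = (18905*(-1/68) - 22835*(-1/46)) + 134 = (-18905/68 + 22835/46) + 134 = 341575/1564 + 134 = 551151/1564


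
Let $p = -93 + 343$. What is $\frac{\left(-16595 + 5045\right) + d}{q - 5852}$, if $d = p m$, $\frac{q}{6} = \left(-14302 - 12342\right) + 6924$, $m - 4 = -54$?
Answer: $\frac{325}{1678} \approx 0.19368$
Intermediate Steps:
$p = 250$
$m = -50$ ($m = 4 - 54 = -50$)
$q = -118320$ ($q = 6 \left(\left(-14302 - 12342\right) + 6924\right) = 6 \left(-26644 + 6924\right) = 6 \left(-19720\right) = -118320$)
$d = -12500$ ($d = 250 \left(-50\right) = -12500$)
$\frac{\left(-16595 + 5045\right) + d}{q - 5852} = \frac{\left(-16595 + 5045\right) - 12500}{-118320 - 5852} = \frac{-11550 - 12500}{-118320 - 5852} = - \frac{24050}{-124172} = \left(-24050\right) \left(- \frac{1}{124172}\right) = \frac{325}{1678}$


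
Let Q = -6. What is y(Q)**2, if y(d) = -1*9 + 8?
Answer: 1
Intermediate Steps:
y(d) = -1 (y(d) = -9 + 8 = -1)
y(Q)**2 = (-1)**2 = 1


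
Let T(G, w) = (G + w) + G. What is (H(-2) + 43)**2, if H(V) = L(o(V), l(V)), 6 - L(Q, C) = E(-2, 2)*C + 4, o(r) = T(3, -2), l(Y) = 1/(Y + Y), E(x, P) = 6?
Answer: 8649/4 ≈ 2162.3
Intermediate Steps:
T(G, w) = w + 2*G
l(Y) = 1/(2*Y)
o(r) = 4 (o(r) = -2 + 2*3 = -2 + 6 = 4)
L(Q, C) = 2 - 6*C (L(Q, C) = 6 - (6*C + 4) = 6 - (4 + 6*C) = 6 + (-4 - 6*C) = 2 - 6*C)
H(V) = 2 - 3/V
(H(-2) + 43)**2 = ((2 - 3/(-2)) + 43)**2 = ((2 - 3*(-1/2)) + 43)**2 = ((2 + 3/2) + 43)**2 = (7/2 + 43)**2 = (93/2)**2 = 8649/4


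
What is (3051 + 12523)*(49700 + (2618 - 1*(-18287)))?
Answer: 1099602270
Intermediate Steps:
(3051 + 12523)*(49700 + (2618 - 1*(-18287))) = 15574*(49700 + (2618 + 18287)) = 15574*(49700 + 20905) = 15574*70605 = 1099602270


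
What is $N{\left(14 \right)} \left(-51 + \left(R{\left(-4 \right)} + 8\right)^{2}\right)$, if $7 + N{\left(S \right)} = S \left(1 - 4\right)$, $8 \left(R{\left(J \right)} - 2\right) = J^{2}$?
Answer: $-4557$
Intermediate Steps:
$R{\left(J \right)} = 2 + \frac{J^{2}}{8}$
$N{\left(S \right)} = -7 - 3 S$ ($N{\left(S \right)} = -7 + S \left(1 - 4\right) = -7 + S \left(-3\right) = -7 - 3 S$)
$N{\left(14 \right)} \left(-51 + \left(R{\left(-4 \right)} + 8\right)^{2}\right) = \left(-7 - 42\right) \left(-51 + \left(\left(2 + \frac{\left(-4\right)^{2}}{8}\right) + 8\right)^{2}\right) = \left(-7 - 42\right) \left(-51 + \left(\left(2 + \frac{1}{8} \cdot 16\right) + 8\right)^{2}\right) = - 49 \left(-51 + \left(\left(2 + 2\right) + 8\right)^{2}\right) = - 49 \left(-51 + \left(4 + 8\right)^{2}\right) = - 49 \left(-51 + 12^{2}\right) = - 49 \left(-51 + 144\right) = \left(-49\right) 93 = -4557$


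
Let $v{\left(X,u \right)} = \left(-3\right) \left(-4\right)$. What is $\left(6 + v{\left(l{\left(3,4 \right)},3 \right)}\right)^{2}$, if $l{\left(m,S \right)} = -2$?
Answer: $324$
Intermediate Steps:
$v{\left(X,u \right)} = 12$
$\left(6 + v{\left(l{\left(3,4 \right)},3 \right)}\right)^{2} = \left(6 + 12\right)^{2} = 18^{2} = 324$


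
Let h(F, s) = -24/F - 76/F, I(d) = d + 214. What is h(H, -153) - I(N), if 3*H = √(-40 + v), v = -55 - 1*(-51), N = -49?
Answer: -165 + 150*I*√11/11 ≈ -165.0 + 45.227*I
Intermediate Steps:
v = -4 (v = -55 + 51 = -4)
I(d) = 214 + d
H = 2*I*√11/3 (H = √(-40 - 4)/3 = √(-44)/3 = (2*I*√11)/3 = 2*I*√11/3 ≈ 2.2111*I)
h(F, s) = -100/F
h(H, -153) - I(N) = -100*(-3*I*√11/22) - (214 - 49) = -(-150)*I*√11/11 - 1*165 = 150*I*√11/11 - 165 = -165 + 150*I*√11/11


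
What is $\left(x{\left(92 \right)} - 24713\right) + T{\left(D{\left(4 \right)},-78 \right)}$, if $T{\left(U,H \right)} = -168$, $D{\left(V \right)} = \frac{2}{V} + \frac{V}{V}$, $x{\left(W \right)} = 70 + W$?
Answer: $-24719$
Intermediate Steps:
$D{\left(V \right)} = 1 + \frac{2}{V}$ ($D{\left(V \right)} = \frac{2}{V} + 1 = 1 + \frac{2}{V}$)
$\left(x{\left(92 \right)} - 24713\right) + T{\left(D{\left(4 \right)},-78 \right)} = \left(\left(70 + 92\right) - 24713\right) - 168 = \left(162 - 24713\right) - 168 = -24551 - 168 = -24719$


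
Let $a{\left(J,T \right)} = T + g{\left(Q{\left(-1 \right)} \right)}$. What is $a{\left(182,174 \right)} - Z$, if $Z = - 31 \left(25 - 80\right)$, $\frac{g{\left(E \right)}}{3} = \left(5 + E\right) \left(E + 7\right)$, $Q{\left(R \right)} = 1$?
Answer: $-1387$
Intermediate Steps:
$g{\left(E \right)} = 3 \left(5 + E\right) \left(7 + E\right)$ ($g{\left(E \right)} = 3 \left(5 + E\right) \left(E + 7\right) = 3 \left(5 + E\right) \left(7 + E\right)$)
$Z = 1705$ ($Z = \left(-31\right) \left(-55\right) = 1705$)
$a{\left(J,T \right)} = 144 + T$ ($a{\left(J,T \right)} = T + \left(105 + 3 \cdot 1^{2} + 36 \cdot 1\right) = T + \left(105 + 3 \cdot 1 + 36\right) = T + \left(105 + 3 + 36\right) = T + 144 = 144 + T$)
$a{\left(182,174 \right)} - Z = \left(144 + 174\right) - 1705 = 318 - 1705 = -1387$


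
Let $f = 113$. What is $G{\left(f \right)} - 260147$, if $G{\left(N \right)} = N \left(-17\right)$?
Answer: $-262068$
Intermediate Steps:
$G{\left(N \right)} = - 17 N$
$G{\left(f \right)} - 260147 = \left(-17\right) 113 - 260147 = -1921 - 260147 = -262068$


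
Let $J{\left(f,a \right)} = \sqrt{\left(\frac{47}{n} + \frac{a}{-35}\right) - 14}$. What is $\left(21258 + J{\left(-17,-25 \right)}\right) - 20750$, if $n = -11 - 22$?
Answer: $508 + \frac{i \sqrt{784938}}{231} \approx 508.0 + 3.8354 i$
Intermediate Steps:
$n = -33$ ($n = -11 - 22 = -33$)
$J{\left(f,a \right)} = \sqrt{- \frac{509}{33} - \frac{a}{35}}$ ($J{\left(f,a \right)} = \sqrt{\left(\frac{47}{-33} + \frac{a}{-35}\right) - 14} = \sqrt{\left(47 \left(- \frac{1}{33}\right) + a \left(- \frac{1}{35}\right)\right) - 14} = \sqrt{\left(- \frac{47}{33} - \frac{a}{35}\right) - 14} = \sqrt{- \frac{509}{33} - \frac{a}{35}}$)
$\left(21258 + J{\left(-17,-25 \right)}\right) - 20750 = \left(21258 + \frac{\sqrt{-20576325 - -952875}}{1155}\right) - 20750 = \left(21258 + \frac{\sqrt{-20576325 + 952875}}{1155}\right) - 20750 = \left(21258 + \frac{\sqrt{-19623450}}{1155}\right) - 20750 = \left(21258 + \frac{5 i \sqrt{784938}}{1155}\right) - 20750 = \left(21258 + \frac{i \sqrt{784938}}{231}\right) - 20750 = 508 + \frac{i \sqrt{784938}}{231}$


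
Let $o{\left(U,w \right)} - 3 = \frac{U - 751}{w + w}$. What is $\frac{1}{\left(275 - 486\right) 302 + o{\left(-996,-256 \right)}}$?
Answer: $- \frac{512}{32622381} \approx -1.5695 \cdot 10^{-5}$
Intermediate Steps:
$o{\left(U,w \right)} = 3 + \frac{-751 + U}{2 w}$ ($o{\left(U,w \right)} = 3 + \frac{U - 751}{w + w} = 3 + \frac{-751 + U}{2 w}$)
$\frac{1}{\left(275 - 486\right) 302 + o{\left(-996,-256 \right)}} = \frac{1}{\left(275 - 486\right) 302 + \frac{-751 - 996 + 6 \left(-256\right)}{2 \left(-256\right)}} = \frac{1}{\left(-211\right) 302 + \frac{1}{2} \left(- \frac{1}{256}\right) \left(-751 - 996 - 1536\right)} = \frac{1}{-63722 + \frac{1}{2} \left(- \frac{1}{256}\right) \left(-3283\right)} = \frac{1}{-63722 + \frac{3283}{512}} = \frac{1}{- \frac{32622381}{512}} = - \frac{512}{32622381}$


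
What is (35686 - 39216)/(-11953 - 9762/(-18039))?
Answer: 4245178/14374027 ≈ 0.29534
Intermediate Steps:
(35686 - 39216)/(-11953 - 9762/(-18039)) = -3530/(-11953 - 9762*(-1/18039)) = -3530/(-11953 + 3254/6013) = -3530/(-71870135/6013) = -3530*(-6013/71870135) = 4245178/14374027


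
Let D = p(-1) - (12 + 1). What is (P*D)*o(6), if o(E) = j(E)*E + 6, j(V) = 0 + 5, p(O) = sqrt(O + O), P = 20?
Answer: -9360 + 720*I*sqrt(2) ≈ -9360.0 + 1018.2*I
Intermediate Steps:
p(O) = sqrt(2)*sqrt(O) (p(O) = sqrt(2*O) = sqrt(2)*sqrt(O))
D = -13 + I*sqrt(2) (D = sqrt(2)*sqrt(-1) - (12 + 1) = sqrt(2)*I - 1*13 = I*sqrt(2) - 13 = -13 + I*sqrt(2) ≈ -13.0 + 1.4142*I)
j(V) = 5
o(E) = 6 + 5*E (o(E) = 5*E + 6 = 6 + 5*E)
(P*D)*o(6) = (20*(-13 + I*sqrt(2)))*(6 + 5*6) = (-260 + 20*I*sqrt(2))*(6 + 30) = (-260 + 20*I*sqrt(2))*36 = -9360 + 720*I*sqrt(2)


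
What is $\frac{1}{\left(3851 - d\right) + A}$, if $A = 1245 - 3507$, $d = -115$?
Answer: $\frac{1}{1704} \approx 0.00058685$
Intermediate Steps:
$A = -2262$ ($A = 1245 - 3507 = -2262$)
$\frac{1}{\left(3851 - d\right) + A} = \frac{1}{\left(3851 - -115\right) - 2262} = \frac{1}{\left(3851 + 115\right) - 2262} = \frac{1}{3966 - 2262} = \frac{1}{1704}$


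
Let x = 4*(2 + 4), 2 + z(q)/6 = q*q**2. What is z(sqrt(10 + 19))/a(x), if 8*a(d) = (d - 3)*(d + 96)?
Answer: -4/105 + 58*sqrt(29)/105 ≈ 2.9366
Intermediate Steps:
z(q) = -12 + 6*q**3 (z(q) = -12 + 6*(q*q**2) = -12 + 6*q**3)
x = 24 (x = 4*6 = 24)
a(d) = (-3 + d)*(96 + d)/8 (a(d) = ((d - 3)*(d + 96))/8 = ((-3 + d)*(96 + d))/8 = (-3 + d)*(96 + d)/8)
z(sqrt(10 + 19))/a(x) = (-12 + 6*(sqrt(10 + 19))**3)/(-36 + (1/8)*24**2 + (93/8)*24) = (-12 + 6*(sqrt(29))**3)/(-36 + (1/8)*576 + 279) = (-12 + 6*(29*sqrt(29)))/(-36 + 72 + 279) = (-12 + 174*sqrt(29))/315 = (-12 + 174*sqrt(29))*(1/315) = -4/105 + 58*sqrt(29)/105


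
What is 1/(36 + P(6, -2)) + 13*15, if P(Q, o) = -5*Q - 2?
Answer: 781/4 ≈ 195.25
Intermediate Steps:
P(Q, o) = -2 - 5*Q
1/(36 + P(6, -2)) + 13*15 = 1/(36 + (-2 - 5*6)) + 13*15 = 1/(36 + (-2 - 30)) + 195 = 1/(36 - 32) + 195 = 1/4 + 195 = 781/4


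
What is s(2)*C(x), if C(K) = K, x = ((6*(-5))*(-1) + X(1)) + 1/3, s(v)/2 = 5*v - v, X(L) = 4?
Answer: 1648/3 ≈ 549.33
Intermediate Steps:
s(v) = 8*v (s(v) = 2*(5*v - v) = 2*(4*v) = 8*v)
x = 103/3 (x = ((6*(-5))*(-1) + 4) + 1/3 = (-30*(-1) + 4) + ⅓ = (30 + 4) + ⅓ = 34 + ⅓ = 103/3 ≈ 34.333)
s(2)*C(x) = (8*2)*(103/3) = 16*(103/3) = 1648/3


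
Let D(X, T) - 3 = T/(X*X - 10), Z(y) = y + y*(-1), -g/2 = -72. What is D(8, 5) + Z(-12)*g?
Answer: 167/54 ≈ 3.0926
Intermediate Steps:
g = 144 (g = -2*(-72) = 144)
Z(y) = 0 (Z(y) = y - y = 0)
D(X, T) = 3 + T/(-10 + X²) (D(X, T) = 3 + T/(X*X - 10) = 3 + T/(X² - 10) = 3 + T/(-10 + X²))
D(8, 5) + Z(-12)*g = (-30 + 5 + 3*8²)/(-10 + 8²) + 0*144 = (-30 + 5 + 3*64)/(-10 + 64) + 0 = (-30 + 5 + 192)/54 + 0 = (1/54)*167 + 0 = 167/54 + 0 = 167/54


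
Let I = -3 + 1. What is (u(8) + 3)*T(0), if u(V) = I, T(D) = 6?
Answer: 6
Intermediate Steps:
I = -2
u(V) = -2
(u(8) + 3)*T(0) = (-2 + 3)*6 = 1*6 = 6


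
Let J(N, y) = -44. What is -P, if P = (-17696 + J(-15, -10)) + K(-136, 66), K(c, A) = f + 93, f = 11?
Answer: 17636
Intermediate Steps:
K(c, A) = 104 (K(c, A) = 11 + 93 = 104)
P = -17636 (P = (-17696 - 44) + 104 = -17740 + 104 = -17636)
-P = -1*(-17636) = 17636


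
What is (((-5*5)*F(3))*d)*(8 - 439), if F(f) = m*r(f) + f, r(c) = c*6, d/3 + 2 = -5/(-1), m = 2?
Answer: 3782025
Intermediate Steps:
d = 9 (d = -6 + 3*(-5/(-1)) = -6 + 3*(-5*(-1)) = -6 + 3*5 = -6 + 15 = 9)
r(c) = 6*c
F(f) = 13*f (F(f) = 2*(6*f) + f = 12*f + f = 13*f)
(((-5*5)*F(3))*d)*(8 - 439) = (((-5*5)*(13*3))*9)*(8 - 439) = (-25*39*9)*(-431) = -975*9*(-431) = -8775*(-431) = 3782025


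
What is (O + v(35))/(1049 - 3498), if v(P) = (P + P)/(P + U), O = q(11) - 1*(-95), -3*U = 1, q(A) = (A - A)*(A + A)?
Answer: -5045/127348 ≈ -0.039616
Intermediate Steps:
q(A) = 0 (q(A) = 0*(2*A) = 0)
U = -1/3 (U = -1/3*1 = -1/3 ≈ -0.33333)
O = 95 (O = 0 - 1*(-95) = 0 + 95 = 95)
v(P) = 2*P/(-1/3 + P) (v(P) = (P + P)/(P - 1/3) = (2*P)/(-1/3 + P) = 2*P/(-1/3 + P))
(O + v(35))/(1049 - 3498) = (95 + 6*35/(-1 + 3*35))/(1049 - 3498) = (95 + 6*35/(-1 + 105))/(-2449) = (95 + 6*35/104)*(-1/2449) = (95 + 6*35*(1/104))*(-1/2449) = (95 + 105/52)*(-1/2449) = (5045/52)*(-1/2449) = -5045/127348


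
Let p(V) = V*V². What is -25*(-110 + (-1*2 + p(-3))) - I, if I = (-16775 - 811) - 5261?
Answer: 26322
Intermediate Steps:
p(V) = V³
I = -22847 (I = -17586 - 5261 = -22847)
-25*(-110 + (-1*2 + p(-3))) - I = -25*(-110 + (-1*2 + (-3)³)) - 1*(-22847) = -25*(-110 + (-2 - 27)) + 22847 = -25*(-110 - 29) + 22847 = -25*(-139) + 22847 = 3475 + 22847 = 26322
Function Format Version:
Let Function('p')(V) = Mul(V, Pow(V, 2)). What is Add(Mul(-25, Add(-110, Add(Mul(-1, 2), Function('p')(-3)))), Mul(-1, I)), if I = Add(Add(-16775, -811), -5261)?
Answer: 26322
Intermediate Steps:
Function('p')(V) = Pow(V, 3)
I = -22847 (I = Add(-17586, -5261) = -22847)
Add(Mul(-25, Add(-110, Add(Mul(-1, 2), Function('p')(-3)))), Mul(-1, I)) = Add(Mul(-25, Add(-110, Add(Mul(-1, 2), Pow(-3, 3)))), Mul(-1, -22847)) = Add(Mul(-25, Add(-110, Add(-2, -27))), 22847) = Add(Mul(-25, Add(-110, -29)), 22847) = Add(Mul(-25, -139), 22847) = Add(3475, 22847) = 26322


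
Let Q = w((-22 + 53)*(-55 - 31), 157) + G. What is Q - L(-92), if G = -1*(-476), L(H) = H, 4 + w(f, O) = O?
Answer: 721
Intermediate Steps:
w(f, O) = -4 + O
G = 476
Q = 629 (Q = (-4 + 157) + 476 = 153 + 476 = 629)
Q - L(-92) = 629 - 1*(-92) = 629 + 92 = 721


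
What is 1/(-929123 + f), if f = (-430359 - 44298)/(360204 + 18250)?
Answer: -22262/20684164147 ≈ -1.0763e-6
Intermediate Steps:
f = -27921/22262 (f = -474657/378454 = -474657*1/378454 = -27921/22262 ≈ -1.2542)
1/(-929123 + f) = 1/(-929123 - 27921/22262) = 1/(-20684164147/22262) = -22262/20684164147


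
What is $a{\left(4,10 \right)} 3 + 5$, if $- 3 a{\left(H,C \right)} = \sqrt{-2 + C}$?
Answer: $5 - 2 \sqrt{2} \approx 2.1716$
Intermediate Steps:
$a{\left(H,C \right)} = - \frac{\sqrt{-2 + C}}{3}$
$a{\left(4,10 \right)} 3 + 5 = - \frac{\sqrt{-2 + 10}}{3} \cdot 3 + 5 = - \frac{\sqrt{8}}{3} \cdot 3 + 5 = - \frac{2 \sqrt{2}}{3} \cdot 3 + 5 = - 2 \sqrt{2} + 5 = 5 - 2 \sqrt{2}$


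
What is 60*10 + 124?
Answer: 724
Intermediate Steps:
60*10 + 124 = 600 + 124 = 724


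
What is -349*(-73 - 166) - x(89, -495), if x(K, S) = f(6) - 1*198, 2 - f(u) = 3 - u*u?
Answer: 83574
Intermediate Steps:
f(u) = -1 + u**2 (f(u) = 2 - (3 - u*u) = 2 - (3 - u**2) = 2 + (-3 + u**2) = -1 + u**2)
x(K, S) = -163 (x(K, S) = (-1 + 6**2) - 1*198 = (-1 + 36) - 198 = 35 - 198 = -163)
-349*(-73 - 166) - x(89, -495) = -349*(-73 - 166) - 1*(-163) = -349*(-239) + 163 = 83411 + 163 = 83574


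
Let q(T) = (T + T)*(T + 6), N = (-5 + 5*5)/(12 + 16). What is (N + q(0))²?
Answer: 25/49 ≈ 0.51020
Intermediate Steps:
N = 5/7 (N = (-5 + 25)/28 = 20*(1/28) = 5/7 ≈ 0.71429)
q(T) = 2*T*(6 + T) (q(T) = (2*T)*(6 + T) = 2*T*(6 + T))
(N + q(0))² = (5/7 + 2*0*(6 + 0))² = (5/7 + 2*0*6)² = (5/7 + 0)² = (5/7)² = 25/49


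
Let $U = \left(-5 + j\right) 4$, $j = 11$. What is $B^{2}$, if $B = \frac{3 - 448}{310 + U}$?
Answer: $\frac{198025}{111556} \approx 1.7751$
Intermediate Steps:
$U = 24$ ($U = \left(-5 + 11\right) 4 = 6 \cdot 4 = 24$)
$B = - \frac{445}{334}$ ($B = \frac{3 - 448}{310 + 24} = - \frac{445}{334} \approx -1.3323$)
$B^{2} = \left(- \frac{445}{334}\right)^{2} = \frac{198025}{111556}$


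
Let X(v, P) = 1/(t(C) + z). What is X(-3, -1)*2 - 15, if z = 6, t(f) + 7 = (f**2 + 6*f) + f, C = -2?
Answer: -167/11 ≈ -15.182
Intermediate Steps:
t(f) = -7 + f**2 + 7*f (t(f) = -7 + ((f**2 + 6*f) + f) = -7 + (f**2 + 7*f) = -7 + f**2 + 7*f)
X(v, P) = -1/11 (X(v, P) = 1/((-7 + (-2)**2 + 7*(-2)) + 6) = 1/((-7 + 4 - 14) + 6) = 1/(-17 + 6) = 1/(-11) = -1/11)
X(-3, -1)*2 - 15 = -1/11*2 - 15 = -2/11 - 15 = -167/11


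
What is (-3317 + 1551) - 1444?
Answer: -3210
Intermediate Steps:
(-3317 + 1551) - 1444 = -1766 - 1444 = -3210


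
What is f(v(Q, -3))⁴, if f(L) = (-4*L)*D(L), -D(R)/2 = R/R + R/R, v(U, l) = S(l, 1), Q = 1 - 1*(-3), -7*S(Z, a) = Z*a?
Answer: 5308416/2401 ≈ 2210.9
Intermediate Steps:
S(Z, a) = -Z*a/7
Q = 4 (Q = 1 + 3 = 4)
v(U, l) = -l/7 (v(U, l) = -⅐*l*1 = -l/7)
D(R) = -4 (D(R) = -2*(R/R + R/R) = -2*(1 + 1) = -2*2 = -4)
f(L) = 16*L (f(L) = -4*L*(-4) = 16*L)
f(v(Q, -3))⁴ = (16*(-⅐*(-3)))⁴ = (16*(3/7))⁴ = (48/7)⁴ = 5308416/2401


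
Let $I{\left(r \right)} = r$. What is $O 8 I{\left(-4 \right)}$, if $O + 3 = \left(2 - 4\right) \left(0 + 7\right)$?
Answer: $544$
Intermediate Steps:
$O = -17$ ($O = -3 + \left(2 - 4\right) \left(0 + 7\right) = -3 - 14 = -17$)
$O 8 I{\left(-4 \right)} = \left(-17\right) 8 \left(-4\right) = \left(-136\right) \left(-4\right) = 544$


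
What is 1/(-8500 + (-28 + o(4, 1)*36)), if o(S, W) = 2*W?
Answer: -1/8456 ≈ -0.00011826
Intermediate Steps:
1/(-8500 + (-28 + o(4, 1)*36)) = 1/(-8500 + (-28 + (2*1)*36)) = 1/(-8500 + (-28 + 2*36)) = 1/(-8500 + (-28 + 72)) = 1/(-8500 + 44) = 1/(-8456) = -1/8456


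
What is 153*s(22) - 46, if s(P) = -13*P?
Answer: -43804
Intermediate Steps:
153*s(22) - 46 = 153*(-13*22) - 46 = 153*(-286) - 46 = -43758 - 46 = -43804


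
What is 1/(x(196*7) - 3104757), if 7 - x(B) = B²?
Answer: -1/4987134 ≈ -2.0052e-7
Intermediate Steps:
x(B) = 7 - B²
1/(x(196*7) - 3104757) = 1/((7 - (196*7)²) - 3104757) = 1/((7 - 1*1372²) - 3104757) = 1/((7 - 1*1882384) - 3104757) = 1/((7 - 1882384) - 3104757) = 1/(-1882377 - 3104757) = 1/(-4987134) = -1/4987134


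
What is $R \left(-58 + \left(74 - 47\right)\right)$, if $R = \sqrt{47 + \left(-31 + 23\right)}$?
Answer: $- 31 \sqrt{39} \approx -193.59$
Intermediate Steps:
$R = \sqrt{39}$ ($R = \sqrt{47 - 8} = \sqrt{39} \approx 6.245$)
$R \left(-58 + \left(74 - 47\right)\right) = \sqrt{39} \left(-58 + \left(74 - 47\right)\right) = \sqrt{39} \left(-58 + 27\right) = \sqrt{39} \left(-31\right) = - 31 \sqrt{39}$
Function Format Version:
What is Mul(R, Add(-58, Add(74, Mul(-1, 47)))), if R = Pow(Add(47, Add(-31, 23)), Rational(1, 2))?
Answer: Mul(-31, Pow(39, Rational(1, 2))) ≈ -193.59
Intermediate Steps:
R = Pow(39, Rational(1, 2)) (R = Pow(Add(47, -8), Rational(1, 2)) = Pow(39, Rational(1, 2)) ≈ 6.2450)
Mul(R, Add(-58, Add(74, Mul(-1, 47)))) = Mul(Pow(39, Rational(1, 2)), Add(-58, Add(74, Mul(-1, 47)))) = Mul(Pow(39, Rational(1, 2)), Add(-58, Add(74, -47))) = Mul(Pow(39, Rational(1, 2)), Add(-58, 27)) = Mul(Pow(39, Rational(1, 2)), -31) = Mul(-31, Pow(39, Rational(1, 2)))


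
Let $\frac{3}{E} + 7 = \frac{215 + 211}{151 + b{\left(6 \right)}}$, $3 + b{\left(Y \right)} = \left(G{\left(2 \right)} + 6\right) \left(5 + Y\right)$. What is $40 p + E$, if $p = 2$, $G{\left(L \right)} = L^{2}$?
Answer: $\frac{18271}{230} \approx 79.439$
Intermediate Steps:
$b{\left(Y \right)} = 47 + 10 Y$ ($b{\left(Y \right)} = -3 + \left(2^{2} + 6\right) \left(5 + Y\right) = -3 + \left(4 + 6\right) \left(5 + Y\right) = -3 + 10 \left(5 + Y\right) = -3 + \left(50 + 10 Y\right) = 47 + 10 Y$)
$E = - \frac{129}{230}$ ($E = \frac{3}{-7 + \frac{215 + 211}{151 + \left(47 + 10 \cdot 6\right)}} = \frac{3}{-7 + \frac{426}{151 + \left(47 + 60\right)}} = \frac{3}{-7 + \frac{426}{151 + 107}} = \frac{3}{-7 + \frac{426}{258}} = \frac{3}{-7 + 426 \cdot \frac{1}{258}} = \frac{3}{-7 + \frac{71}{43}} = \frac{3}{- \frac{230}{43}} = 3 \left(- \frac{43}{230}\right) = - \frac{129}{230} \approx -0.56087$)
$40 p + E = 40 \cdot 2 - \frac{129}{230} = 80 - \frac{129}{230} = \frac{18271}{230}$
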